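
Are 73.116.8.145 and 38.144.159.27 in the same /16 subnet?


Mask: 255.255.0.0
73.116.8.145 AND mask = 73.116.0.0
38.144.159.27 AND mask = 38.144.0.0
No, different subnets (73.116.0.0 vs 38.144.0.0)


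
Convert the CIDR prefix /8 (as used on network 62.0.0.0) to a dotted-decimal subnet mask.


/8 means 8 network bits, 24 host bits
Binary: 11111111000000000000000000000000
Mask: 255.0.0.0


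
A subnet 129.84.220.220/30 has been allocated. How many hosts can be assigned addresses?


Host bits = 32 - 30 = 2
Total addresses = 2^2 = 4
Usable = total - 2 (network and broadcast)
Usable hosts: 2


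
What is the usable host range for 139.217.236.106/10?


Network: 139.192.0.0
Broadcast: 139.255.255.255
First usable = network + 1
Last usable = broadcast - 1
Range: 139.192.0.1 to 139.255.255.254


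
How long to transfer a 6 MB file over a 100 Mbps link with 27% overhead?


Effective throughput = 100 * (1 - 27/100) = 73 Mbps
File size in Mb = 6 * 8 = 48 Mb
Time = 48 / 73
Time = 0.6575 seconds


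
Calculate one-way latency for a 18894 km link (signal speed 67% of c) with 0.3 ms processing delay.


Speed = 0.67 * 3e5 km/s = 201000 km/s
Propagation delay = 18894 / 201000 = 0.094 s = 94 ms
Processing delay = 0.3 ms
Total one-way latency = 94.3 ms


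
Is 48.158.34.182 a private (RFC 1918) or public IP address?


RFC 1918 private ranges:
  10.0.0.0/8 (10.0.0.0 - 10.255.255.255)
  172.16.0.0/12 (172.16.0.0 - 172.31.255.255)
  192.168.0.0/16 (192.168.0.0 - 192.168.255.255)
Public (not in any RFC 1918 range)


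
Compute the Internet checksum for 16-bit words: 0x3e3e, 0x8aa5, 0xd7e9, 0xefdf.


Sum all words (with carry folding):
+ 0x3e3e = 0x3e3e
+ 0x8aa5 = 0xc8e3
+ 0xd7e9 = 0xa0cd
+ 0xefdf = 0x90ad
One's complement: ~0x90ad
Checksum = 0x6f52


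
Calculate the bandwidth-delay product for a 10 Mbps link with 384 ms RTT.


BDP = bandwidth * RTT
= 10 Mbps * 384 ms
= 10 * 1e6 * 384 / 1000 bits
= 3840000 bits
= 480000 bytes
= 468.75 KB
BDP = 3840000 bits (480000 bytes)


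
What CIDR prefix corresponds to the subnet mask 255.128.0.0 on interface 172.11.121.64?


Binary: 11111111.10000000.00000000.00000000
Count leading 1s
Prefix: /9


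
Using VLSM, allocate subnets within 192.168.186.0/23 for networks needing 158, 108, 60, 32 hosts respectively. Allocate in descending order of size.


158 hosts -> /24 (254 usable): 192.168.186.0/24
108 hosts -> /25 (126 usable): 192.168.187.0/25
60 hosts -> /26 (62 usable): 192.168.187.128/26
32 hosts -> /26 (62 usable): 192.168.187.192/26
Allocation: 192.168.186.0/24 (158 hosts, 254 usable); 192.168.187.0/25 (108 hosts, 126 usable); 192.168.187.128/26 (60 hosts, 62 usable); 192.168.187.192/26 (32 hosts, 62 usable)


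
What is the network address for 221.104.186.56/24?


IP:   11011101.01101000.10111010.00111000
Mask: 11111111.11111111.11111111.00000000
AND operation:
Net:  11011101.01101000.10111010.00000000
Network: 221.104.186.0/24


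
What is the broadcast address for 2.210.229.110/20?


Network: 2.210.224.0/20
Host bits = 12
Set all host bits to 1:
Broadcast: 2.210.239.255


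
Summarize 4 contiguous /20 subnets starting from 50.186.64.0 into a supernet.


Original prefix: /20
Number of subnets: 4 = 2^2
New prefix = 20 - 2 = 18
Supernet: 50.186.64.0/18


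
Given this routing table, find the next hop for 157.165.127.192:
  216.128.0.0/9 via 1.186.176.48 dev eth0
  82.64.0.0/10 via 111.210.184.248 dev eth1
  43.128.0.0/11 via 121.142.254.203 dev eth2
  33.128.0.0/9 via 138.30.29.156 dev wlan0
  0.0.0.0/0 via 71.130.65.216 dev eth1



Longest prefix match for 157.165.127.192:
  /9 216.128.0.0: no
  /10 82.64.0.0: no
  /11 43.128.0.0: no
  /9 33.128.0.0: no
  /0 0.0.0.0: MATCH
Selected: next-hop 71.130.65.216 via eth1 (matched /0)


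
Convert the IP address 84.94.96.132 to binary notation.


84 = 01010100
94 = 01011110
96 = 01100000
132 = 10000100
Binary: 01010100.01011110.01100000.10000100


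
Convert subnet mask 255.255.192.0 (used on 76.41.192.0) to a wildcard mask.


Subnet mask: 255.255.192.0
Wildcard = 255.255.255.255 - subnet mask
255 - 255 = 0
255 - 255 = 0
255 - 192 = 63
255 - 0 = 255
Wildcard: 0.0.63.255


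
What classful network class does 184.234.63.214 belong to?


First octet: 184
Binary: 10111000
10xxxxxx -> Class B (128-191)
Class B, default mask 255.255.0.0 (/16)


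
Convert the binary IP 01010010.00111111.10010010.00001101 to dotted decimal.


01010010 = 82
00111111 = 63
10010010 = 146
00001101 = 13
IP: 82.63.146.13


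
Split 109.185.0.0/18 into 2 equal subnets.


New prefix = 18 + 1 = 19
Each subnet has 8192 addresses
  109.185.0.0/19
  109.185.32.0/19
Subnets: 109.185.0.0/19, 109.185.32.0/19


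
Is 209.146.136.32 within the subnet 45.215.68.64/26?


Subnet network: 45.215.68.64
Test IP AND mask: 209.146.136.0
No, 209.146.136.32 is not in 45.215.68.64/26


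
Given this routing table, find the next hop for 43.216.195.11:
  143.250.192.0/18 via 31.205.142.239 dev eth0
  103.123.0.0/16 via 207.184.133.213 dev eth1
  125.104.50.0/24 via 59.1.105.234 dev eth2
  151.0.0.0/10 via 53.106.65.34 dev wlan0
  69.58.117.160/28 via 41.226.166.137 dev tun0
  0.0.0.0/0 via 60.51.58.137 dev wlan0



Longest prefix match for 43.216.195.11:
  /18 143.250.192.0: no
  /16 103.123.0.0: no
  /24 125.104.50.0: no
  /10 151.0.0.0: no
  /28 69.58.117.160: no
  /0 0.0.0.0: MATCH
Selected: next-hop 60.51.58.137 via wlan0 (matched /0)


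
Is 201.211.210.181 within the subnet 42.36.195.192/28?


Subnet network: 42.36.195.192
Test IP AND mask: 201.211.210.176
No, 201.211.210.181 is not in 42.36.195.192/28


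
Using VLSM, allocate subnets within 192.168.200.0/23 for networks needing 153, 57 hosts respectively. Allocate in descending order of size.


153 hosts -> /24 (254 usable): 192.168.200.0/24
57 hosts -> /26 (62 usable): 192.168.201.0/26
Allocation: 192.168.200.0/24 (153 hosts, 254 usable); 192.168.201.0/26 (57 hosts, 62 usable)


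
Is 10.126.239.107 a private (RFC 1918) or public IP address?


RFC 1918 private ranges:
  10.0.0.0/8 (10.0.0.0 - 10.255.255.255)
  172.16.0.0/12 (172.16.0.0 - 172.31.255.255)
  192.168.0.0/16 (192.168.0.0 - 192.168.255.255)
Private (in 10.0.0.0/8)


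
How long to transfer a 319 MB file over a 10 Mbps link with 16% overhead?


Effective throughput = 10 * (1 - 16/100) = 8.4 Mbps
File size in Mb = 319 * 8 = 2552 Mb
Time = 2552 / 8.4
Time = 303.8095 seconds


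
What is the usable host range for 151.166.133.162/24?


Network: 151.166.133.0
Broadcast: 151.166.133.255
First usable = network + 1
Last usable = broadcast - 1
Range: 151.166.133.1 to 151.166.133.254


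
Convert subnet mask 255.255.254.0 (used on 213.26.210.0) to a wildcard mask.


Subnet mask: 255.255.254.0
Wildcard = 255.255.255.255 - subnet mask
255 - 255 = 0
255 - 255 = 0
255 - 254 = 1
255 - 0 = 255
Wildcard: 0.0.1.255


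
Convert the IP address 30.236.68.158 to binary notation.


30 = 00011110
236 = 11101100
68 = 01000100
158 = 10011110
Binary: 00011110.11101100.01000100.10011110


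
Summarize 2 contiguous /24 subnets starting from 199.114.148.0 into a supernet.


Original prefix: /24
Number of subnets: 2 = 2^1
New prefix = 24 - 1 = 23
Supernet: 199.114.148.0/23


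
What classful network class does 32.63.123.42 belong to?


First octet: 32
Binary: 00100000
0xxxxxxx -> Class A (1-126)
Class A, default mask 255.0.0.0 (/8)


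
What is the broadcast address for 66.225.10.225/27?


Network: 66.225.10.224/27
Host bits = 5
Set all host bits to 1:
Broadcast: 66.225.10.255


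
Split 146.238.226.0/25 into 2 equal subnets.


New prefix = 25 + 1 = 26
Each subnet has 64 addresses
  146.238.226.0/26
  146.238.226.64/26
Subnets: 146.238.226.0/26, 146.238.226.64/26


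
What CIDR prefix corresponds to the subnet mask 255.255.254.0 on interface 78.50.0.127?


Binary: 11111111.11111111.11111110.00000000
Count leading 1s
Prefix: /23


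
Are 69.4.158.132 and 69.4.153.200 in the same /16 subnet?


Mask: 255.255.0.0
69.4.158.132 AND mask = 69.4.0.0
69.4.153.200 AND mask = 69.4.0.0
Yes, same subnet (69.4.0.0)


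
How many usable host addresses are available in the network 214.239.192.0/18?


Host bits = 32 - 18 = 14
Total addresses = 2^14 = 16384
Usable = total - 2 (network and broadcast)
Usable hosts: 16382


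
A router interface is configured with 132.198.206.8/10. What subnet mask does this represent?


/10 means 10 network bits, 22 host bits
Binary: 11111111110000000000000000000000
Mask: 255.192.0.0


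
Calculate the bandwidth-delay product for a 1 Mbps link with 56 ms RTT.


BDP = bandwidth * RTT
= 1 Mbps * 56 ms
= 1 * 1e6 * 56 / 1000 bits
= 56000 bits
= 7000 bytes
= 6.8359 KB
BDP = 56000 bits (7000 bytes)


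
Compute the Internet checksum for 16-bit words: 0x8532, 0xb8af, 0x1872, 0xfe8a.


Sum all words (with carry folding):
+ 0x8532 = 0x8532
+ 0xb8af = 0x3de2
+ 0x1872 = 0x5654
+ 0xfe8a = 0x54df
One's complement: ~0x54df
Checksum = 0xab20


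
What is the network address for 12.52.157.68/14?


IP:   00001100.00110100.10011101.01000100
Mask: 11111111.11111100.00000000.00000000
AND operation:
Net:  00001100.00110100.00000000.00000000
Network: 12.52.0.0/14


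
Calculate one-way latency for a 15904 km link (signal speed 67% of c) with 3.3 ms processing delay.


Speed = 0.67 * 3e5 km/s = 201000 km/s
Propagation delay = 15904 / 201000 = 0.0791 s = 79.1244 ms
Processing delay = 3.3 ms
Total one-way latency = 82.4244 ms


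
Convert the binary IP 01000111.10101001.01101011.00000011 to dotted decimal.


01000111 = 71
10101001 = 169
01101011 = 107
00000011 = 3
IP: 71.169.107.3


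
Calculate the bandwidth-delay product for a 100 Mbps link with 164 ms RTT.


BDP = bandwidth * RTT
= 100 Mbps * 164 ms
= 100 * 1e6 * 164 / 1000 bits
= 16400000 bits
= 2050000 bytes
= 2001.9531 KB
BDP = 16400000 bits (2050000 bytes)


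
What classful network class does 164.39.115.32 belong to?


First octet: 164
Binary: 10100100
10xxxxxx -> Class B (128-191)
Class B, default mask 255.255.0.0 (/16)


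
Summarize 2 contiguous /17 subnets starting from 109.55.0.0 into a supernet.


Original prefix: /17
Number of subnets: 2 = 2^1
New prefix = 17 - 1 = 16
Supernet: 109.55.0.0/16


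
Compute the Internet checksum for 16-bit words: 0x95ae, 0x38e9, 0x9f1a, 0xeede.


Sum all words (with carry folding):
+ 0x95ae = 0x95ae
+ 0x38e9 = 0xce97
+ 0x9f1a = 0x6db2
+ 0xeede = 0x5c91
One's complement: ~0x5c91
Checksum = 0xa36e


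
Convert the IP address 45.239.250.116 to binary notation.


45 = 00101101
239 = 11101111
250 = 11111010
116 = 01110100
Binary: 00101101.11101111.11111010.01110100


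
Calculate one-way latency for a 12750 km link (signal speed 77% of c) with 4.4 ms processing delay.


Speed = 0.77 * 3e5 km/s = 231000 km/s
Propagation delay = 12750 / 231000 = 0.0552 s = 55.1948 ms
Processing delay = 4.4 ms
Total one-way latency = 59.5948 ms


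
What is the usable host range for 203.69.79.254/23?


Network: 203.69.78.0
Broadcast: 203.69.79.255
First usable = network + 1
Last usable = broadcast - 1
Range: 203.69.78.1 to 203.69.79.254


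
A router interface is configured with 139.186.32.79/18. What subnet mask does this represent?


/18 means 18 network bits, 14 host bits
Binary: 11111111111111111100000000000000
Mask: 255.255.192.0


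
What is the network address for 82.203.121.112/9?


IP:   01010010.11001011.01111001.01110000
Mask: 11111111.10000000.00000000.00000000
AND operation:
Net:  01010010.10000000.00000000.00000000
Network: 82.128.0.0/9


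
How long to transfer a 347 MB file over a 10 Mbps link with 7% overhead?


Effective throughput = 10 * (1 - 7/100) = 9.3 Mbps
File size in Mb = 347 * 8 = 2776 Mb
Time = 2776 / 9.3
Time = 298.4946 seconds


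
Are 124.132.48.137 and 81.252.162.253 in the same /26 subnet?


Mask: 255.255.255.192
124.132.48.137 AND mask = 124.132.48.128
81.252.162.253 AND mask = 81.252.162.192
No, different subnets (124.132.48.128 vs 81.252.162.192)


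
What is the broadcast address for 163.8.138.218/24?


Network: 163.8.138.0/24
Host bits = 8
Set all host bits to 1:
Broadcast: 163.8.138.255


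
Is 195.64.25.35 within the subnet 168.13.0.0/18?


Subnet network: 168.13.0.0
Test IP AND mask: 195.64.0.0
No, 195.64.25.35 is not in 168.13.0.0/18


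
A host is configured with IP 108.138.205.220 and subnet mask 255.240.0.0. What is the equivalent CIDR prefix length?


Binary: 11111111.11110000.00000000.00000000
Count leading 1s
Prefix: /12


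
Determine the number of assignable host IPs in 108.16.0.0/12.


Host bits = 32 - 12 = 20
Total addresses = 2^20 = 1048576
Usable = total - 2 (network and broadcast)
Usable hosts: 1048574


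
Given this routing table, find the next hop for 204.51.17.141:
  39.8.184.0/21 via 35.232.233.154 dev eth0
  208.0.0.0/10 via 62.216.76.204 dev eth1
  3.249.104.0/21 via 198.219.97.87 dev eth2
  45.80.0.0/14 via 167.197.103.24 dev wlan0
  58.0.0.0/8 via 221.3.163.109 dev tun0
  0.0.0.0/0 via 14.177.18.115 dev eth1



Longest prefix match for 204.51.17.141:
  /21 39.8.184.0: no
  /10 208.0.0.0: no
  /21 3.249.104.0: no
  /14 45.80.0.0: no
  /8 58.0.0.0: no
  /0 0.0.0.0: MATCH
Selected: next-hop 14.177.18.115 via eth1 (matched /0)


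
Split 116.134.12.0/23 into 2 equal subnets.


New prefix = 23 + 1 = 24
Each subnet has 256 addresses
  116.134.12.0/24
  116.134.13.0/24
Subnets: 116.134.12.0/24, 116.134.13.0/24


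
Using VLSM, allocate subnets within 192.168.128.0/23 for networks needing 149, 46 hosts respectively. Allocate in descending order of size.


149 hosts -> /24 (254 usable): 192.168.128.0/24
46 hosts -> /26 (62 usable): 192.168.129.0/26
Allocation: 192.168.128.0/24 (149 hosts, 254 usable); 192.168.129.0/26 (46 hosts, 62 usable)


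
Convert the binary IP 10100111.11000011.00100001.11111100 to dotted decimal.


10100111 = 167
11000011 = 195
00100001 = 33
11111100 = 252
IP: 167.195.33.252


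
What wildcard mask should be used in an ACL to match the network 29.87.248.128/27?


Subnet mask: 255.255.255.224
Wildcard = 255.255.255.255 - subnet mask
255 - 255 = 0
255 - 255 = 0
255 - 255 = 0
255 - 224 = 31
Wildcard: 0.0.0.31


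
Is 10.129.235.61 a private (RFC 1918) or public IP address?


RFC 1918 private ranges:
  10.0.0.0/8 (10.0.0.0 - 10.255.255.255)
  172.16.0.0/12 (172.16.0.0 - 172.31.255.255)
  192.168.0.0/16 (192.168.0.0 - 192.168.255.255)
Private (in 10.0.0.0/8)


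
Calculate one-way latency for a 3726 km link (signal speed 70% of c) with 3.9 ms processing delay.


Speed = 0.7 * 3e5 km/s = 210000 km/s
Propagation delay = 3726 / 210000 = 0.0177 s = 17.7429 ms
Processing delay = 3.9 ms
Total one-way latency = 21.6429 ms


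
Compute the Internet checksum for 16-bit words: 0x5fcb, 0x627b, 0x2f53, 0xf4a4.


Sum all words (with carry folding):
+ 0x5fcb = 0x5fcb
+ 0x627b = 0xc246
+ 0x2f53 = 0xf199
+ 0xf4a4 = 0xe63e
One's complement: ~0xe63e
Checksum = 0x19c1


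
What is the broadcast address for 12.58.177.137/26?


Network: 12.58.177.128/26
Host bits = 6
Set all host bits to 1:
Broadcast: 12.58.177.191


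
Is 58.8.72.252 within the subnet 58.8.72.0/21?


Subnet network: 58.8.72.0
Test IP AND mask: 58.8.72.0
Yes, 58.8.72.252 is in 58.8.72.0/21


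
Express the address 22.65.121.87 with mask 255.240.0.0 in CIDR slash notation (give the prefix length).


Binary: 11111111.11110000.00000000.00000000
Count leading 1s
Prefix: /12


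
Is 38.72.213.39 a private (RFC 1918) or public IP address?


RFC 1918 private ranges:
  10.0.0.0/8 (10.0.0.0 - 10.255.255.255)
  172.16.0.0/12 (172.16.0.0 - 172.31.255.255)
  192.168.0.0/16 (192.168.0.0 - 192.168.255.255)
Public (not in any RFC 1918 range)


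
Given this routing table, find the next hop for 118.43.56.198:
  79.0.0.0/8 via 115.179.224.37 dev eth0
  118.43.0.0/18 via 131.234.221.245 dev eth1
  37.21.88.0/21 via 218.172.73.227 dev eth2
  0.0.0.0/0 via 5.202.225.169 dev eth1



Longest prefix match for 118.43.56.198:
  /8 79.0.0.0: no
  /18 118.43.0.0: MATCH
  /21 37.21.88.0: no
  /0 0.0.0.0: MATCH
Selected: next-hop 131.234.221.245 via eth1 (matched /18)


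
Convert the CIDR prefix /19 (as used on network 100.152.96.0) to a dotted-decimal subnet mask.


/19 means 19 network bits, 13 host bits
Binary: 11111111111111111110000000000000
Mask: 255.255.224.0


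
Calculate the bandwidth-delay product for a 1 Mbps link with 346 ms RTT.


BDP = bandwidth * RTT
= 1 Mbps * 346 ms
= 1 * 1e6 * 346 / 1000 bits
= 346000 bits
= 43250 bytes
= 42.2363 KB
BDP = 346000 bits (43250 bytes)


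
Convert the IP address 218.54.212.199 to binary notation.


218 = 11011010
54 = 00110110
212 = 11010100
199 = 11000111
Binary: 11011010.00110110.11010100.11000111


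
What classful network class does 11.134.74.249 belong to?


First octet: 11
Binary: 00001011
0xxxxxxx -> Class A (1-126)
Class A, default mask 255.0.0.0 (/8)


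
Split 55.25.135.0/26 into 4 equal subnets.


New prefix = 26 + 2 = 28
Each subnet has 16 addresses
  55.25.135.0/28
  55.25.135.16/28
  55.25.135.32/28
  55.25.135.48/28
Subnets: 55.25.135.0/28, 55.25.135.16/28, 55.25.135.32/28, 55.25.135.48/28


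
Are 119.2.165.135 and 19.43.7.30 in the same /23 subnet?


Mask: 255.255.254.0
119.2.165.135 AND mask = 119.2.164.0
19.43.7.30 AND mask = 19.43.6.0
No, different subnets (119.2.164.0 vs 19.43.6.0)


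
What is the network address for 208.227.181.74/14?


IP:   11010000.11100011.10110101.01001010
Mask: 11111111.11111100.00000000.00000000
AND operation:
Net:  11010000.11100000.00000000.00000000
Network: 208.224.0.0/14


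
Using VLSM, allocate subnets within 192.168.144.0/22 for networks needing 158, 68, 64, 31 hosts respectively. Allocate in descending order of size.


158 hosts -> /24 (254 usable): 192.168.144.0/24
68 hosts -> /25 (126 usable): 192.168.145.0/25
64 hosts -> /25 (126 usable): 192.168.145.128/25
31 hosts -> /26 (62 usable): 192.168.146.0/26
Allocation: 192.168.144.0/24 (158 hosts, 254 usable); 192.168.145.0/25 (68 hosts, 126 usable); 192.168.145.128/25 (64 hosts, 126 usable); 192.168.146.0/26 (31 hosts, 62 usable)


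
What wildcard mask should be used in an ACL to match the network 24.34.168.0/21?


Subnet mask: 255.255.248.0
Wildcard = 255.255.255.255 - subnet mask
255 - 255 = 0
255 - 255 = 0
255 - 248 = 7
255 - 0 = 255
Wildcard: 0.0.7.255


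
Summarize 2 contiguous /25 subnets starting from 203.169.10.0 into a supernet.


Original prefix: /25
Number of subnets: 2 = 2^1
New prefix = 25 - 1 = 24
Supernet: 203.169.10.0/24


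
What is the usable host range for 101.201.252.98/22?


Network: 101.201.252.0
Broadcast: 101.201.255.255
First usable = network + 1
Last usable = broadcast - 1
Range: 101.201.252.1 to 101.201.255.254


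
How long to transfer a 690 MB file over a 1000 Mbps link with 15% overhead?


Effective throughput = 1000 * (1 - 15/100) = 850 Mbps
File size in Mb = 690 * 8 = 5520 Mb
Time = 5520 / 850
Time = 6.4941 seconds


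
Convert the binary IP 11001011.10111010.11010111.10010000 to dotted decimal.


11001011 = 203
10111010 = 186
11010111 = 215
10010000 = 144
IP: 203.186.215.144


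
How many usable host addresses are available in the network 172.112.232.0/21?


Host bits = 32 - 21 = 11
Total addresses = 2^11 = 2048
Usable = total - 2 (network and broadcast)
Usable hosts: 2046


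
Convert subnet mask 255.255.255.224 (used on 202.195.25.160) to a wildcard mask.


Subnet mask: 255.255.255.224
Wildcard = 255.255.255.255 - subnet mask
255 - 255 = 0
255 - 255 = 0
255 - 255 = 0
255 - 224 = 31
Wildcard: 0.0.0.31


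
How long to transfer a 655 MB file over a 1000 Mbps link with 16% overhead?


Effective throughput = 1000 * (1 - 16/100) = 840 Mbps
File size in Mb = 655 * 8 = 5240 Mb
Time = 5240 / 840
Time = 6.2381 seconds


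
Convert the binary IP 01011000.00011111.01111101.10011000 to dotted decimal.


01011000 = 88
00011111 = 31
01111101 = 125
10011000 = 152
IP: 88.31.125.152


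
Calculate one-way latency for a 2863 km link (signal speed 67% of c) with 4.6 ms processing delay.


Speed = 0.67 * 3e5 km/s = 201000 km/s
Propagation delay = 2863 / 201000 = 0.0142 s = 14.2438 ms
Processing delay = 4.6 ms
Total one-way latency = 18.8438 ms


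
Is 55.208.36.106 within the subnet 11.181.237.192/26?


Subnet network: 11.181.237.192
Test IP AND mask: 55.208.36.64
No, 55.208.36.106 is not in 11.181.237.192/26


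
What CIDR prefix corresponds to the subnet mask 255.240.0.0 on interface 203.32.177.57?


Binary: 11111111.11110000.00000000.00000000
Count leading 1s
Prefix: /12


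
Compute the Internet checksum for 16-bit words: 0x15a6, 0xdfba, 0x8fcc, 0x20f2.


Sum all words (with carry folding):
+ 0x15a6 = 0x15a6
+ 0xdfba = 0xf560
+ 0x8fcc = 0x852d
+ 0x20f2 = 0xa61f
One's complement: ~0xa61f
Checksum = 0x59e0


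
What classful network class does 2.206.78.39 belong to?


First octet: 2
Binary: 00000010
0xxxxxxx -> Class A (1-126)
Class A, default mask 255.0.0.0 (/8)


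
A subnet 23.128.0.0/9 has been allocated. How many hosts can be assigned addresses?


Host bits = 32 - 9 = 23
Total addresses = 2^23 = 8388608
Usable = total - 2 (network and broadcast)
Usable hosts: 8388606


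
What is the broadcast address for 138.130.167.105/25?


Network: 138.130.167.0/25
Host bits = 7
Set all host bits to 1:
Broadcast: 138.130.167.127


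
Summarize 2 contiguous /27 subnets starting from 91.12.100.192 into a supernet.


Original prefix: /27
Number of subnets: 2 = 2^1
New prefix = 27 - 1 = 26
Supernet: 91.12.100.192/26


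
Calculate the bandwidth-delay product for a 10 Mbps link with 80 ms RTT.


BDP = bandwidth * RTT
= 10 Mbps * 80 ms
= 10 * 1e6 * 80 / 1000 bits
= 800000 bits
= 100000 bytes
= 97.6562 KB
BDP = 800000 bits (100000 bytes)


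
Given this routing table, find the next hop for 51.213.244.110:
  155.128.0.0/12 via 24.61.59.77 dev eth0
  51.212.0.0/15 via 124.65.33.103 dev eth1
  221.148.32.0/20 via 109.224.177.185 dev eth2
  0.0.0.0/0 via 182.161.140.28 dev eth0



Longest prefix match for 51.213.244.110:
  /12 155.128.0.0: no
  /15 51.212.0.0: MATCH
  /20 221.148.32.0: no
  /0 0.0.0.0: MATCH
Selected: next-hop 124.65.33.103 via eth1 (matched /15)


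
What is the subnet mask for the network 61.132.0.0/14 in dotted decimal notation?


/14 means 14 network bits, 18 host bits
Binary: 11111111111111000000000000000000
Mask: 255.252.0.0


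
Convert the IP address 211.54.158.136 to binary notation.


211 = 11010011
54 = 00110110
158 = 10011110
136 = 10001000
Binary: 11010011.00110110.10011110.10001000


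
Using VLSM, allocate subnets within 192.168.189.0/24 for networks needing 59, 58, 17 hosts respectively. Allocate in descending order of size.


59 hosts -> /26 (62 usable): 192.168.189.0/26
58 hosts -> /26 (62 usable): 192.168.189.64/26
17 hosts -> /27 (30 usable): 192.168.189.128/27
Allocation: 192.168.189.0/26 (59 hosts, 62 usable); 192.168.189.64/26 (58 hosts, 62 usable); 192.168.189.128/27 (17 hosts, 30 usable)


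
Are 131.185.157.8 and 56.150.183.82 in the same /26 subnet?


Mask: 255.255.255.192
131.185.157.8 AND mask = 131.185.157.0
56.150.183.82 AND mask = 56.150.183.64
No, different subnets (131.185.157.0 vs 56.150.183.64)


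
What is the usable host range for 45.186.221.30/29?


Network: 45.186.221.24
Broadcast: 45.186.221.31
First usable = network + 1
Last usable = broadcast - 1
Range: 45.186.221.25 to 45.186.221.30


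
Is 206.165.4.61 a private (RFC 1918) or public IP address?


RFC 1918 private ranges:
  10.0.0.0/8 (10.0.0.0 - 10.255.255.255)
  172.16.0.0/12 (172.16.0.0 - 172.31.255.255)
  192.168.0.0/16 (192.168.0.0 - 192.168.255.255)
Public (not in any RFC 1918 range)


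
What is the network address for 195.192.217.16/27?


IP:   11000011.11000000.11011001.00010000
Mask: 11111111.11111111.11111111.11100000
AND operation:
Net:  11000011.11000000.11011001.00000000
Network: 195.192.217.0/27


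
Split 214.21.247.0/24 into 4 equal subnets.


New prefix = 24 + 2 = 26
Each subnet has 64 addresses
  214.21.247.0/26
  214.21.247.64/26
  214.21.247.128/26
  214.21.247.192/26
Subnets: 214.21.247.0/26, 214.21.247.64/26, 214.21.247.128/26, 214.21.247.192/26


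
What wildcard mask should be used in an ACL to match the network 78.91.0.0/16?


Subnet mask: 255.255.0.0
Wildcard = 255.255.255.255 - subnet mask
255 - 255 = 0
255 - 255 = 0
255 - 0 = 255
255 - 0 = 255
Wildcard: 0.0.255.255


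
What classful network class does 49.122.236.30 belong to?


First octet: 49
Binary: 00110001
0xxxxxxx -> Class A (1-126)
Class A, default mask 255.0.0.0 (/8)


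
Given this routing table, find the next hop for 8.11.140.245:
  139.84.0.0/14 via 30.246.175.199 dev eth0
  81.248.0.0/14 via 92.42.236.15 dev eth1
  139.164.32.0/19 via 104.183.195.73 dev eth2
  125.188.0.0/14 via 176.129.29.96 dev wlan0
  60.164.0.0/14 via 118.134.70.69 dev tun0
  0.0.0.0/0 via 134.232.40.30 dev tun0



Longest prefix match for 8.11.140.245:
  /14 139.84.0.0: no
  /14 81.248.0.0: no
  /19 139.164.32.0: no
  /14 125.188.0.0: no
  /14 60.164.0.0: no
  /0 0.0.0.0: MATCH
Selected: next-hop 134.232.40.30 via tun0 (matched /0)


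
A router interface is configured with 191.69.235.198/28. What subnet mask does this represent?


/28 means 28 network bits, 4 host bits
Binary: 11111111111111111111111111110000
Mask: 255.255.255.240


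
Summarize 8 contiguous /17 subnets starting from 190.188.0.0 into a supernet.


Original prefix: /17
Number of subnets: 8 = 2^3
New prefix = 17 - 3 = 14
Supernet: 190.188.0.0/14


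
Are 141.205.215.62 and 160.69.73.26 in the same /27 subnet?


Mask: 255.255.255.224
141.205.215.62 AND mask = 141.205.215.32
160.69.73.26 AND mask = 160.69.73.0
No, different subnets (141.205.215.32 vs 160.69.73.0)


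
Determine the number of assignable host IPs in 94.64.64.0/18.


Host bits = 32 - 18 = 14
Total addresses = 2^14 = 16384
Usable = total - 2 (network and broadcast)
Usable hosts: 16382


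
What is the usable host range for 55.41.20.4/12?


Network: 55.32.0.0
Broadcast: 55.47.255.255
First usable = network + 1
Last usable = broadcast - 1
Range: 55.32.0.1 to 55.47.255.254


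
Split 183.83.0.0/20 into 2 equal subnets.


New prefix = 20 + 1 = 21
Each subnet has 2048 addresses
  183.83.0.0/21
  183.83.8.0/21
Subnets: 183.83.0.0/21, 183.83.8.0/21


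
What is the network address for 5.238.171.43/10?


IP:   00000101.11101110.10101011.00101011
Mask: 11111111.11000000.00000000.00000000
AND operation:
Net:  00000101.11000000.00000000.00000000
Network: 5.192.0.0/10


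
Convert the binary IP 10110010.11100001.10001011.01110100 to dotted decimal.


10110010 = 178
11100001 = 225
10001011 = 139
01110100 = 116
IP: 178.225.139.116


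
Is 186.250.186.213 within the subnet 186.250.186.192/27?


Subnet network: 186.250.186.192
Test IP AND mask: 186.250.186.192
Yes, 186.250.186.213 is in 186.250.186.192/27


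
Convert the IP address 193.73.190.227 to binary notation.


193 = 11000001
73 = 01001001
190 = 10111110
227 = 11100011
Binary: 11000001.01001001.10111110.11100011


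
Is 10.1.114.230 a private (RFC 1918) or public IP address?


RFC 1918 private ranges:
  10.0.0.0/8 (10.0.0.0 - 10.255.255.255)
  172.16.0.0/12 (172.16.0.0 - 172.31.255.255)
  192.168.0.0/16 (192.168.0.0 - 192.168.255.255)
Private (in 10.0.0.0/8)


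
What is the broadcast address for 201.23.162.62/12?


Network: 201.16.0.0/12
Host bits = 20
Set all host bits to 1:
Broadcast: 201.31.255.255


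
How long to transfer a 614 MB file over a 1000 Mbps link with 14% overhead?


Effective throughput = 1000 * (1 - 14/100) = 860 Mbps
File size in Mb = 614 * 8 = 4912 Mb
Time = 4912 / 860
Time = 5.7116 seconds


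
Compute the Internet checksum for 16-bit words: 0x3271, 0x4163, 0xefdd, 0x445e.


Sum all words (with carry folding):
+ 0x3271 = 0x3271
+ 0x4163 = 0x73d4
+ 0xefdd = 0x63b2
+ 0x445e = 0xa810
One's complement: ~0xa810
Checksum = 0x57ef


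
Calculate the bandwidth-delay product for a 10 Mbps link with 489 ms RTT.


BDP = bandwidth * RTT
= 10 Mbps * 489 ms
= 10 * 1e6 * 489 / 1000 bits
= 4890000 bits
= 611250 bytes
= 596.9238 KB
BDP = 4890000 bits (611250 bytes)


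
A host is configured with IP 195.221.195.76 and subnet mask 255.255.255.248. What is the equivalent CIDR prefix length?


Binary: 11111111.11111111.11111111.11111000
Count leading 1s
Prefix: /29


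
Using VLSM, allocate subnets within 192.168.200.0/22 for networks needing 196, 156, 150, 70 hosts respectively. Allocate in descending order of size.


196 hosts -> /24 (254 usable): 192.168.200.0/24
156 hosts -> /24 (254 usable): 192.168.201.0/24
150 hosts -> /24 (254 usable): 192.168.202.0/24
70 hosts -> /25 (126 usable): 192.168.203.0/25
Allocation: 192.168.200.0/24 (196 hosts, 254 usable); 192.168.201.0/24 (156 hosts, 254 usable); 192.168.202.0/24 (150 hosts, 254 usable); 192.168.203.0/25 (70 hosts, 126 usable)


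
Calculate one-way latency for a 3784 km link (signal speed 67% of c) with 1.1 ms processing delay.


Speed = 0.67 * 3e5 km/s = 201000 km/s
Propagation delay = 3784 / 201000 = 0.0188 s = 18.8259 ms
Processing delay = 1.1 ms
Total one-way latency = 19.9259 ms


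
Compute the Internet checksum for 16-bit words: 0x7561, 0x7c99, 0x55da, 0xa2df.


Sum all words (with carry folding):
+ 0x7561 = 0x7561
+ 0x7c99 = 0xf1fa
+ 0x55da = 0x47d5
+ 0xa2df = 0xeab4
One's complement: ~0xeab4
Checksum = 0x154b


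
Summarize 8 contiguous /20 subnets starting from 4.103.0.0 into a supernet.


Original prefix: /20
Number of subnets: 8 = 2^3
New prefix = 20 - 3 = 17
Supernet: 4.103.0.0/17


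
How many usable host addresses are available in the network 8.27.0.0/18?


Host bits = 32 - 18 = 14
Total addresses = 2^14 = 16384
Usable = total - 2 (network and broadcast)
Usable hosts: 16382


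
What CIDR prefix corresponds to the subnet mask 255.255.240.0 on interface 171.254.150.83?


Binary: 11111111.11111111.11110000.00000000
Count leading 1s
Prefix: /20


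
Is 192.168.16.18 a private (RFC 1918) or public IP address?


RFC 1918 private ranges:
  10.0.0.0/8 (10.0.0.0 - 10.255.255.255)
  172.16.0.0/12 (172.16.0.0 - 172.31.255.255)
  192.168.0.0/16 (192.168.0.0 - 192.168.255.255)
Private (in 192.168.0.0/16)


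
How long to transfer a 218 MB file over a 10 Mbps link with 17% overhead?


Effective throughput = 10 * (1 - 17/100) = 8.3 Mbps
File size in Mb = 218 * 8 = 1744 Mb
Time = 1744 / 8.3
Time = 210.1205 seconds


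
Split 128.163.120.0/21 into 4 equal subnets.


New prefix = 21 + 2 = 23
Each subnet has 512 addresses
  128.163.120.0/23
  128.163.122.0/23
  128.163.124.0/23
  128.163.126.0/23
Subnets: 128.163.120.0/23, 128.163.122.0/23, 128.163.124.0/23, 128.163.126.0/23


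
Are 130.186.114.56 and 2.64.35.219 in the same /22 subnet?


Mask: 255.255.252.0
130.186.114.56 AND mask = 130.186.112.0
2.64.35.219 AND mask = 2.64.32.0
No, different subnets (130.186.112.0 vs 2.64.32.0)


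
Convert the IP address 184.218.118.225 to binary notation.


184 = 10111000
218 = 11011010
118 = 01110110
225 = 11100001
Binary: 10111000.11011010.01110110.11100001


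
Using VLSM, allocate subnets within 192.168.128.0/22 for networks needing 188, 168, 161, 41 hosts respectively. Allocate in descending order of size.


188 hosts -> /24 (254 usable): 192.168.128.0/24
168 hosts -> /24 (254 usable): 192.168.129.0/24
161 hosts -> /24 (254 usable): 192.168.130.0/24
41 hosts -> /26 (62 usable): 192.168.131.0/26
Allocation: 192.168.128.0/24 (188 hosts, 254 usable); 192.168.129.0/24 (168 hosts, 254 usable); 192.168.130.0/24 (161 hosts, 254 usable); 192.168.131.0/26 (41 hosts, 62 usable)


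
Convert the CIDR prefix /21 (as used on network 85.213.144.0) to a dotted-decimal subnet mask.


/21 means 21 network bits, 11 host bits
Binary: 11111111111111111111100000000000
Mask: 255.255.248.0


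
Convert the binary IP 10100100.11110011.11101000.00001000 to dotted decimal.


10100100 = 164
11110011 = 243
11101000 = 232
00001000 = 8
IP: 164.243.232.8


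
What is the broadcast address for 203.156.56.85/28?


Network: 203.156.56.80/28
Host bits = 4
Set all host bits to 1:
Broadcast: 203.156.56.95


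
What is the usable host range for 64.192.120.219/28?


Network: 64.192.120.208
Broadcast: 64.192.120.223
First usable = network + 1
Last usable = broadcast - 1
Range: 64.192.120.209 to 64.192.120.222


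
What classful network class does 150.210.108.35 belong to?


First octet: 150
Binary: 10010110
10xxxxxx -> Class B (128-191)
Class B, default mask 255.255.0.0 (/16)


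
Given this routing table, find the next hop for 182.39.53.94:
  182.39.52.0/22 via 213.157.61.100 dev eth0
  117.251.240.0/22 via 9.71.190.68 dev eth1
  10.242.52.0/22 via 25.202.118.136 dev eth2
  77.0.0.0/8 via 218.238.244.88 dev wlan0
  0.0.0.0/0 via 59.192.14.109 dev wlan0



Longest prefix match for 182.39.53.94:
  /22 182.39.52.0: MATCH
  /22 117.251.240.0: no
  /22 10.242.52.0: no
  /8 77.0.0.0: no
  /0 0.0.0.0: MATCH
Selected: next-hop 213.157.61.100 via eth0 (matched /22)


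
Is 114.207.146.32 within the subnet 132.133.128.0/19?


Subnet network: 132.133.128.0
Test IP AND mask: 114.207.128.0
No, 114.207.146.32 is not in 132.133.128.0/19


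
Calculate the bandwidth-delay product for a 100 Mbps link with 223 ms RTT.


BDP = bandwidth * RTT
= 100 Mbps * 223 ms
= 100 * 1e6 * 223 / 1000 bits
= 22300000 bits
= 2787500 bytes
= 2722.168 KB
BDP = 22300000 bits (2787500 bytes)


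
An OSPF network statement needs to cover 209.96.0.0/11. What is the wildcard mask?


Subnet mask: 255.224.0.0
Wildcard = 255.255.255.255 - subnet mask
255 - 255 = 0
255 - 224 = 31
255 - 0 = 255
255 - 0 = 255
Wildcard: 0.31.255.255


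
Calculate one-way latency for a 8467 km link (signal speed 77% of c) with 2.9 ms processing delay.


Speed = 0.77 * 3e5 km/s = 231000 km/s
Propagation delay = 8467 / 231000 = 0.0367 s = 36.6537 ms
Processing delay = 2.9 ms
Total one-way latency = 39.5537 ms


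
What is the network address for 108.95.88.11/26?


IP:   01101100.01011111.01011000.00001011
Mask: 11111111.11111111.11111111.11000000
AND operation:
Net:  01101100.01011111.01011000.00000000
Network: 108.95.88.0/26


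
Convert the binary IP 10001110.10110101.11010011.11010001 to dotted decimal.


10001110 = 142
10110101 = 181
11010011 = 211
11010001 = 209
IP: 142.181.211.209


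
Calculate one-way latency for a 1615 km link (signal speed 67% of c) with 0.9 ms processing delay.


Speed = 0.67 * 3e5 km/s = 201000 km/s
Propagation delay = 1615 / 201000 = 0.008 s = 8.0348 ms
Processing delay = 0.9 ms
Total one-way latency = 8.9348 ms


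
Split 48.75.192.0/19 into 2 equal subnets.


New prefix = 19 + 1 = 20
Each subnet has 4096 addresses
  48.75.192.0/20
  48.75.208.0/20
Subnets: 48.75.192.0/20, 48.75.208.0/20


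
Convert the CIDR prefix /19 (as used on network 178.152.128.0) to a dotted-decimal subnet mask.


/19 means 19 network bits, 13 host bits
Binary: 11111111111111111110000000000000
Mask: 255.255.224.0


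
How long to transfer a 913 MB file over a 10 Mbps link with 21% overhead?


Effective throughput = 10 * (1 - 21/100) = 7.9 Mbps
File size in Mb = 913 * 8 = 7304 Mb
Time = 7304 / 7.9
Time = 924.557 seconds


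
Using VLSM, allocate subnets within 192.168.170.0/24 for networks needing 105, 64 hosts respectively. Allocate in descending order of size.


105 hosts -> /25 (126 usable): 192.168.170.0/25
64 hosts -> /25 (126 usable): 192.168.170.128/25
Allocation: 192.168.170.0/25 (105 hosts, 126 usable); 192.168.170.128/25 (64 hosts, 126 usable)


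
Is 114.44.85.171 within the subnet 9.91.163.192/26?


Subnet network: 9.91.163.192
Test IP AND mask: 114.44.85.128
No, 114.44.85.171 is not in 9.91.163.192/26


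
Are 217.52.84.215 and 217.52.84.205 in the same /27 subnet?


Mask: 255.255.255.224
217.52.84.215 AND mask = 217.52.84.192
217.52.84.205 AND mask = 217.52.84.192
Yes, same subnet (217.52.84.192)


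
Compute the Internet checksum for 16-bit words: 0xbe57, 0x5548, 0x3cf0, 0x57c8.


Sum all words (with carry folding):
+ 0xbe57 = 0xbe57
+ 0x5548 = 0x13a0
+ 0x3cf0 = 0x5090
+ 0x57c8 = 0xa858
One's complement: ~0xa858
Checksum = 0x57a7


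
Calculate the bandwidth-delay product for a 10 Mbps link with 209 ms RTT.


BDP = bandwidth * RTT
= 10 Mbps * 209 ms
= 10 * 1e6 * 209 / 1000 bits
= 2090000 bits
= 261250 bytes
= 255.127 KB
BDP = 2090000 bits (261250 bytes)


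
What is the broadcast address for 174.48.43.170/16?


Network: 174.48.0.0/16
Host bits = 16
Set all host bits to 1:
Broadcast: 174.48.255.255


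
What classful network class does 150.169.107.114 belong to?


First octet: 150
Binary: 10010110
10xxxxxx -> Class B (128-191)
Class B, default mask 255.255.0.0 (/16)


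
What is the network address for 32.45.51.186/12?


IP:   00100000.00101101.00110011.10111010
Mask: 11111111.11110000.00000000.00000000
AND operation:
Net:  00100000.00100000.00000000.00000000
Network: 32.32.0.0/12


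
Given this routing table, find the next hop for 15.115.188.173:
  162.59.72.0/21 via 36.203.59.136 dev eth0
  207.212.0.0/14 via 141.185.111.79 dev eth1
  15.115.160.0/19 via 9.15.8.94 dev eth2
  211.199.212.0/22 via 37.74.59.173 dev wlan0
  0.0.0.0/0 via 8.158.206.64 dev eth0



Longest prefix match for 15.115.188.173:
  /21 162.59.72.0: no
  /14 207.212.0.0: no
  /19 15.115.160.0: MATCH
  /22 211.199.212.0: no
  /0 0.0.0.0: MATCH
Selected: next-hop 9.15.8.94 via eth2 (matched /19)


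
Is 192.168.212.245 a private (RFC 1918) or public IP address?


RFC 1918 private ranges:
  10.0.0.0/8 (10.0.0.0 - 10.255.255.255)
  172.16.0.0/12 (172.16.0.0 - 172.31.255.255)
  192.168.0.0/16 (192.168.0.0 - 192.168.255.255)
Private (in 192.168.0.0/16)


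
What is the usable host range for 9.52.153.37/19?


Network: 9.52.128.0
Broadcast: 9.52.159.255
First usable = network + 1
Last usable = broadcast - 1
Range: 9.52.128.1 to 9.52.159.254


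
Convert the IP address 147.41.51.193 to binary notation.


147 = 10010011
41 = 00101001
51 = 00110011
193 = 11000001
Binary: 10010011.00101001.00110011.11000001


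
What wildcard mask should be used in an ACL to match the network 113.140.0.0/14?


Subnet mask: 255.252.0.0
Wildcard = 255.255.255.255 - subnet mask
255 - 255 = 0
255 - 252 = 3
255 - 0 = 255
255 - 0 = 255
Wildcard: 0.3.255.255


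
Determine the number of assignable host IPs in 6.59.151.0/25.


Host bits = 32 - 25 = 7
Total addresses = 2^7 = 128
Usable = total - 2 (network and broadcast)
Usable hosts: 126


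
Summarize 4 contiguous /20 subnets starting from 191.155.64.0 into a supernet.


Original prefix: /20
Number of subnets: 4 = 2^2
New prefix = 20 - 2 = 18
Supernet: 191.155.64.0/18


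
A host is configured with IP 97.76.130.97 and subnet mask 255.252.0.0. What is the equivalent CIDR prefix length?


Binary: 11111111.11111100.00000000.00000000
Count leading 1s
Prefix: /14


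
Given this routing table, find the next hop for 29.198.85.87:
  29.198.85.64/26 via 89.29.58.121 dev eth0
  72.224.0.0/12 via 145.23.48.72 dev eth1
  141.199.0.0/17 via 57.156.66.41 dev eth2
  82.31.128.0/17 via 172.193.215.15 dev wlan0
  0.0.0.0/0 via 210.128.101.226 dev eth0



Longest prefix match for 29.198.85.87:
  /26 29.198.85.64: MATCH
  /12 72.224.0.0: no
  /17 141.199.0.0: no
  /17 82.31.128.0: no
  /0 0.0.0.0: MATCH
Selected: next-hop 89.29.58.121 via eth0 (matched /26)


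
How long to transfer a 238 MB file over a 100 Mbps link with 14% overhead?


Effective throughput = 100 * (1 - 14/100) = 86 Mbps
File size in Mb = 238 * 8 = 1904 Mb
Time = 1904 / 86
Time = 22.1395 seconds
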